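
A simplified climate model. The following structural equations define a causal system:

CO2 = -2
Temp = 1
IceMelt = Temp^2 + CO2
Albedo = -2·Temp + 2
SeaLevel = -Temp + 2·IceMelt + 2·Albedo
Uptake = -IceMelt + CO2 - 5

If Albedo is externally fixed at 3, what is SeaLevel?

3

Intervening sets Albedo = 3 and removes its equation (Albedo = -2·Temp + 2).
IceMelt = Temp^2 + CO2  [with Temp=1, CO2=-2]  = -1
SeaLevel = -Temp + 2·IceMelt + 2·Albedo  [with Temp=1, IceMelt=-1, Albedo=3]  = 3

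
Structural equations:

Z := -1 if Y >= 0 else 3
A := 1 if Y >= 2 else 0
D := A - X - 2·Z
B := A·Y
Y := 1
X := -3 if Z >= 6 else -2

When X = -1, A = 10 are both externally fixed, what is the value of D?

13

The joint intervention fixes X = -1, A = 10, removing each variable's own equation.
Z = -1 if Y >= 0 else 3  [with Y=1]  = -1
D = A - X - 2·Z  [with A=10, X=-1, Z=-1]  = 13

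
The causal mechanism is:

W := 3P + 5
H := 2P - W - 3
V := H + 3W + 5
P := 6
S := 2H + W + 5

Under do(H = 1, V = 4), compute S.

30

Setting H = 1, V = 4 by intervention discards those variables' equations.
W = 3P + 5  [with P=6]  = 23
S = 2H + W + 5  [with H=1, W=23]  = 30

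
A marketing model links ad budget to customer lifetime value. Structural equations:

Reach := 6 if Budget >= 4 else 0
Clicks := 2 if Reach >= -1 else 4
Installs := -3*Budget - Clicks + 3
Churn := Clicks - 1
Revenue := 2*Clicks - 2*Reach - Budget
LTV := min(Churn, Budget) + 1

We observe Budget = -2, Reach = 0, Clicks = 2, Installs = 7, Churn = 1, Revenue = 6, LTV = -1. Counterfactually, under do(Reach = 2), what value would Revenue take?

2

Under do(Reach=2), the mechanism Reach := 6 if Budget >= 4 else 0 is discarded; Reach is fixed at 2.
Clicks = 2 if Reach >= -1 else 4  [with Reach=2]  = 2
Revenue = 2*Clicks - 2*Reach - Budget  [with Clicks=2, Reach=2, Budget=-2]  = 2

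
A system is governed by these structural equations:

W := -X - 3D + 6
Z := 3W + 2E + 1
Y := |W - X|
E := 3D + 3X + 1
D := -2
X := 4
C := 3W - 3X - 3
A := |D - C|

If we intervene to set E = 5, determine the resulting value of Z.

35

Intervening sets E = 5 and removes its equation (E := 3D + 3X + 1).
W = -X - 3D + 6  [with X=4, D=-2]  = 8
Z = 3W + 2E + 1  [with W=8, E=5]  = 35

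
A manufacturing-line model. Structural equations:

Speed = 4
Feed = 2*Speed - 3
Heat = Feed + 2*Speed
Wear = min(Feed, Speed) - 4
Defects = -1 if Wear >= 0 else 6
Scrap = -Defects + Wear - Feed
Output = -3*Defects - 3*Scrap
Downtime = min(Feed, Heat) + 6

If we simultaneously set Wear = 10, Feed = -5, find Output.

Under do(Wear = 10, Feed = -5), each intervened variable's structural equation is replaced by its fixed value.
Defects = -1 if Wear >= 0 else 6  [with Wear=10]  = -1
Scrap = -Defects + Wear - Feed  [with Defects=-1, Wear=10, Feed=-5]  = 16
Output = -3*Defects - 3*Scrap  [with Defects=-1, Scrap=16]  = -45

-45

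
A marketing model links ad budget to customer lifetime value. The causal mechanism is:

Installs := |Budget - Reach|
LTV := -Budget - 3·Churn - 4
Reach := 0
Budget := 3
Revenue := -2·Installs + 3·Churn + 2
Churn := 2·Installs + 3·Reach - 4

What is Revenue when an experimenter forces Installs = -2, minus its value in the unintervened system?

-20

do(Installs=-2) replaces the equation Installs := |Budget - Reach| with the constant Installs = -2.
Churn = 2·Installs + 3·Reach - 4  [with Installs=-2, Reach=0]  = -8
Revenue = -2·Installs + 3·Churn + 2  [with Installs=-2, Churn=-8]  = -18
Without intervention: Installs = |Budget - Reach|  [with Budget=3, Reach=0]  = 3; Churn = 2·Installs + 3·Reach - 4  [with Installs=3, Reach=0]  = 2; Revenue = -2·Installs + 3·Churn + 2  [with Installs=3, Churn=2]  = 2.
Change = -18 − 2 = -20.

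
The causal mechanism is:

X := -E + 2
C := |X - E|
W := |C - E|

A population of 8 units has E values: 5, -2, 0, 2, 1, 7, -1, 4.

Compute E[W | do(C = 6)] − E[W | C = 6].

Every unit gets C=6 under the intervention. W values become 1, 8, 6, 4, 5, 1, 7, 2; E[W|do(C=6)] = 4.25.
Observing C=6 restricts to units where C's equation naturally yields 6: E ∈ {-2, 4}. In that subpopulation W = 8, 2, mean 5.
Difference = 4.25 − 5 = -0.75.

-0.75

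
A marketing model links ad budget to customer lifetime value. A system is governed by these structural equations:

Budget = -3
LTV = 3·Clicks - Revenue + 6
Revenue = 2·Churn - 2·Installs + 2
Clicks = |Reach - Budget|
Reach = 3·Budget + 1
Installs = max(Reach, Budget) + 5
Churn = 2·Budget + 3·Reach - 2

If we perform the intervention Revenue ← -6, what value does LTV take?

27

Intervening sets Revenue = -6 and removes its equation (Revenue = 2·Churn - 2·Installs + 2).
Reach = 3·Budget + 1  [with Budget=-3]  = -8
Clicks = |Reach - Budget|  [with Reach=-8, Budget=-3]  = 5
LTV = 3·Clicks - Revenue + 6  [with Clicks=5, Revenue=-6]  = 27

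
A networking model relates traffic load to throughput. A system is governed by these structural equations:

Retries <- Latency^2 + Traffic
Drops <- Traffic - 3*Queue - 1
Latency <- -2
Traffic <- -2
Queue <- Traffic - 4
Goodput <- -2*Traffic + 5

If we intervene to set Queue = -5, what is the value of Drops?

12

The intervention breaks the incoming arrows to Queue: Queue <- Traffic - 4 no longer applies, and Queue = -5.
Drops = Traffic - 3*Queue - 1  [with Traffic=-2, Queue=-5]  = 12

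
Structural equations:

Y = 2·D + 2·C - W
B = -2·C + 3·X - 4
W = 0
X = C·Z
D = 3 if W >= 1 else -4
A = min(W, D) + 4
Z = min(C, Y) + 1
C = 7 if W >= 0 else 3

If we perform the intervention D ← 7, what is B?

150

The intervention breaks the incoming arrows to D: D = 3 if W >= 1 else -4 no longer applies, and D = 7.
C = 7 if W >= 0 else 3  [with W=0]  = 7
Y = 2·D + 2·C - W  [with D=7, C=7, W=0]  = 28
Z = min(C, Y) + 1  [with C=7, Y=28]  = 8
X = C·Z  [with C=7, Z=8]  = 56
B = -2·C + 3·X - 4  [with C=7, X=56]  = 150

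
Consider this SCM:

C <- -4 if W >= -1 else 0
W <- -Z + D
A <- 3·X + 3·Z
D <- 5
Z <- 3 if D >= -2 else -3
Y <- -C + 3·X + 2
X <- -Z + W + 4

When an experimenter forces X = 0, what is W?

2

do(X=0) replaces the equation X <- -Z + W + 4 with the constant X = 0.
W is not downstream of the intervention, so its value is determined by the original equations.
Z = 3 if D >= -2 else -3  [with D=5]  = 3
W = -Z + D  [with Z=3, D=5]  = 2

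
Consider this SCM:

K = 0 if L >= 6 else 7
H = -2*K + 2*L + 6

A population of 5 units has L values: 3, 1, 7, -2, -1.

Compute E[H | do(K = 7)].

-4.8

Under do(K=7), K's equation is replaced by K=7 for every unit. Per-unit H: -2, -6, 6, -12, -10. Mean = -4.8.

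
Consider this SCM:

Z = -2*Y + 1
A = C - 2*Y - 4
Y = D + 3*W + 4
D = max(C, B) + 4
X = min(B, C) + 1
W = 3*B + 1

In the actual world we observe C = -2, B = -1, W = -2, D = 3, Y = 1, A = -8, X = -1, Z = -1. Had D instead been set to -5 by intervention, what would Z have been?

do(D=-5) replaces the equation D = max(C, B) + 4 with the constant D = -5.
W = 3*B + 1  [with B=-1]  = -2
Y = D + 3*W + 4  [with D=-5, W=-2]  = -7
Z = -2*Y + 1  [with Y=-7]  = 15

15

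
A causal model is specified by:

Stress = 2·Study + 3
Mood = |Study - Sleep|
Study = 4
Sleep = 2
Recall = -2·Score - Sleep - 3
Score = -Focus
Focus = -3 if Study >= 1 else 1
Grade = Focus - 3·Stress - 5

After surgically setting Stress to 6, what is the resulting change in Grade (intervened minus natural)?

15

The intervention breaks the incoming arrows to Stress: Stress = 2·Study + 3 no longer applies, and Stress = 6.
Focus = -3 if Study >= 1 else 1  [with Study=4]  = -3
Grade = Focus - 3·Stress - 5  [with Focus=-3, Stress=6]  = -26
Without intervention: Stress = 2·Study + 3  [with Study=4]  = 11; Focus = -3 if Study >= 1 else 1  [with Study=4]  = -3; Grade = Focus - 3·Stress - 5  [with Focus=-3, Stress=11]  = -41.
Change = -26 − (-41) = 15.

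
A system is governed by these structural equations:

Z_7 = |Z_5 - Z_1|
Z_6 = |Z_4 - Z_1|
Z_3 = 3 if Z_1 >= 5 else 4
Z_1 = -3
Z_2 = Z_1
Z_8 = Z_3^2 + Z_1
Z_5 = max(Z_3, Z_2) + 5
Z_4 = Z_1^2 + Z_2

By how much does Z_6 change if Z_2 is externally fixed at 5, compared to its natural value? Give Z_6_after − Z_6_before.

Under do(Z_2=5), the mechanism Z_2 = Z_1 is discarded; Z_2 is fixed at 5.
Z_4 = Z_1^2 + Z_2  [with Z_1=-3, Z_2=5]  = 14
Z_6 = |Z_4 - Z_1|  [with Z_4=14, Z_1=-3]  = 17
Without intervention: Z_2 = Z_1  [with Z_1=-3]  = -3; Z_4 = Z_1^2 + Z_2  [with Z_1=-3, Z_2=-3]  = 6; Z_6 = |Z_4 - Z_1|  [with Z_4=6, Z_1=-3]  = 9.
Change = 17 − 9 = 8.

8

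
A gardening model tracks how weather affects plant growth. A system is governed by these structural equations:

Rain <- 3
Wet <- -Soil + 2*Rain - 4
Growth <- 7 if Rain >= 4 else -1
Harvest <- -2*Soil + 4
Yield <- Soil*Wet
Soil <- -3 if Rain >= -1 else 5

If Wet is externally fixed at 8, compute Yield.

do(Wet=8) replaces the equation Wet <- -Soil + 2*Rain - 4 with the constant Wet = 8.
Soil = -3 if Rain >= -1 else 5  [with Rain=3]  = -3
Yield = Soil*Wet  [with Soil=-3, Wet=8]  = -24

-24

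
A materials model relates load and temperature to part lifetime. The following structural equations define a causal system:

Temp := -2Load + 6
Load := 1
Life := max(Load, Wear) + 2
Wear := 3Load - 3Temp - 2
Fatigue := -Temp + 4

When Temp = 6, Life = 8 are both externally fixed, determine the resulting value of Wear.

-17

Under do(Temp = 6, Life = 8), each intervened variable's structural equation is replaced by its fixed value.
Wear = 3Load - 3Temp - 2  [with Load=1, Temp=6]  = -17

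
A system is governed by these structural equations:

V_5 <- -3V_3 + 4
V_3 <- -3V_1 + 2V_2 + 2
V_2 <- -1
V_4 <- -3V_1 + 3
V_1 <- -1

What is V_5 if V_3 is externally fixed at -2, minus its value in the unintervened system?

15

do(V_3=-2) replaces the equation V_3 <- -3V_1 + 2V_2 + 2 with the constant V_3 = -2.
V_5 = -3V_3 + 4  [with V_3=-2]  = 10
Without intervention: V_3 = -3V_1 + 2V_2 + 2  [with V_1=-1, V_2=-1]  = 3; V_5 = -3V_3 + 4  [with V_3=3]  = -5.
Change = 10 − (-5) = 15.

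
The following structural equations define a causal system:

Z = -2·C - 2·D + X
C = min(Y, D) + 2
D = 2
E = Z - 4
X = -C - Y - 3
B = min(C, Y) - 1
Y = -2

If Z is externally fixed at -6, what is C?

do(Z=-6) replaces the equation Z = -2·C - 2·D + X with the constant Z = -6.
C is not downstream of the intervention, so its value is determined by the original equations.
C = min(Y, D) + 2  [with Y=-2, D=2]  = 0

0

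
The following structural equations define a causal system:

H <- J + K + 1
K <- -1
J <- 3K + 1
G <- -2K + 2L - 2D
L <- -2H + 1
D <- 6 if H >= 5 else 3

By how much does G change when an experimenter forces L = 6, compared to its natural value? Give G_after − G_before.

2

The intervention breaks the incoming arrows to L: L <- -2H + 1 no longer applies, and L = 6.
J = 3K + 1  [with K=-1]  = -2
H = J + K + 1  [with J=-2, K=-1]  = -2
D = 6 if H >= 5 else 3  [with H=-2]  = 3
G = -2K + 2L - 2D  [with K=-1, L=6, D=3]  = 8
Without intervention: J = 3K + 1  [with K=-1]  = -2; H = J + K + 1  [with J=-2, K=-1]  = -2; D = 6 if H >= 5 else 3  [with H=-2]  = 3; L = -2H + 1  [with H=-2]  = 5; G = -2K + 2L - 2D  [with K=-1, L=5, D=3]  = 6.
Change = 8 − 6 = 2.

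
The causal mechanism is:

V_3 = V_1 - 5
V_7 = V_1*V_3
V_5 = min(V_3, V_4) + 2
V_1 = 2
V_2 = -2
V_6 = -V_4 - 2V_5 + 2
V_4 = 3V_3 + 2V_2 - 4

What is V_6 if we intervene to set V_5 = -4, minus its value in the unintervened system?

The intervention breaks the incoming arrows to V_5: V_5 = min(V_3, V_4) + 2 no longer applies, and V_5 = -4.
V_3 = V_1 - 5  [with V_1=2]  = -3
V_4 = 3V_3 + 2V_2 - 4  [with V_3=-3, V_2=-2]  = -17
V_6 = -V_4 - 2V_5 + 2  [with V_4=-17, V_5=-4]  = 27
Without intervention: V_3 = V_1 - 5  [with V_1=2]  = -3; V_4 = 3V_3 + 2V_2 - 4  [with V_3=-3, V_2=-2]  = -17; V_5 = min(V_3, V_4) + 2  [with V_3=-3, V_4=-17]  = -15; V_6 = -V_4 - 2V_5 + 2  [with V_4=-17, V_5=-15]  = 49.
Change = 27 − 49 = -22.

-22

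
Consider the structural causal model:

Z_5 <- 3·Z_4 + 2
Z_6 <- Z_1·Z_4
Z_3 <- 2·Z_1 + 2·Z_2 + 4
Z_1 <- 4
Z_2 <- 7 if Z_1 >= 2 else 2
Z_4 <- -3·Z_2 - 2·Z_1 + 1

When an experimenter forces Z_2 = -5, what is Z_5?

do(Z_2=-5) replaces the equation Z_2 <- 7 if Z_1 >= 2 else 2 with the constant Z_2 = -5.
Z_4 = -3·Z_2 - 2·Z_1 + 1  [with Z_2=-5, Z_1=4]  = 8
Z_5 = 3·Z_4 + 2  [with Z_4=8]  = 26

26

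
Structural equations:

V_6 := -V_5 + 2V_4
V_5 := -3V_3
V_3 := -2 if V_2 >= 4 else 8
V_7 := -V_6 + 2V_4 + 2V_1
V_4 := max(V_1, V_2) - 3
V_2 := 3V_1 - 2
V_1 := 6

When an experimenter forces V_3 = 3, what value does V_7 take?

The intervention breaks the incoming arrows to V_3: V_3 := -2 if V_2 >= 4 else 8 no longer applies, and V_3 = 3.
V_2 = 3V_1 - 2  [with V_1=6]  = 16
V_4 = max(V_1, V_2) - 3  [with V_1=6, V_2=16]  = 13
V_5 = -3V_3  [with V_3=3]  = -9
V_6 = -V_5 + 2V_4  [with V_5=-9, V_4=13]  = 35
V_7 = -V_6 + 2V_4 + 2V_1  [with V_6=35, V_4=13, V_1=6]  = 3

3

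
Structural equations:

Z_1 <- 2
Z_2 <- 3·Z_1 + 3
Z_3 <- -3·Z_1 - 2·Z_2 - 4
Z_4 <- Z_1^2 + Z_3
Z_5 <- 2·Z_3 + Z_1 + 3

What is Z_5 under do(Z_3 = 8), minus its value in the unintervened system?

do(Z_3=8) replaces the equation Z_3 <- -3·Z_1 - 2·Z_2 - 4 with the constant Z_3 = 8.
Z_5 = 2·Z_3 + Z_1 + 3  [with Z_3=8, Z_1=2]  = 21
Without intervention: Z_2 = 3·Z_1 + 3  [with Z_1=2]  = 9; Z_3 = -3·Z_1 - 2·Z_2 - 4  [with Z_1=2, Z_2=9]  = -28; Z_5 = 2·Z_3 + Z_1 + 3  [with Z_3=-28, Z_1=2]  = -51.
Change = 21 − (-51) = 72.

72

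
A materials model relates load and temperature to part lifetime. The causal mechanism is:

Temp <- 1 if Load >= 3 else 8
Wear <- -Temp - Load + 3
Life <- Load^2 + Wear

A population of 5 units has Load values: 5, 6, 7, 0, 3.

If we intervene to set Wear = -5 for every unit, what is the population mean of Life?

do(Wear=-5) breaks Wear's dependence on Load. With Wear=-5 fixed, Life across the units is 20, 31, 44, -5, 4, mean 18.8.

18.8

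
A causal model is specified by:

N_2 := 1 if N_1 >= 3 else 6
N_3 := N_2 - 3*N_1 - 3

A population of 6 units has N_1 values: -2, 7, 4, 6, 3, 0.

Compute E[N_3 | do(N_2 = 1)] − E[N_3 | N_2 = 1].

6

The intervention sets N_2=1 in all 6 units regardless of N_1. Recomputing N_3 per unit gives 4, -23, -14, -20, -11, -2; average -11.
E[N_3|N_2=1] averages over only the 4 units with N_2=1 (N_1 = 7, 4, 6, 3): N_3 = -23, -14, -20, -11, mean -17.
Difference = -11 − (-17) = 6.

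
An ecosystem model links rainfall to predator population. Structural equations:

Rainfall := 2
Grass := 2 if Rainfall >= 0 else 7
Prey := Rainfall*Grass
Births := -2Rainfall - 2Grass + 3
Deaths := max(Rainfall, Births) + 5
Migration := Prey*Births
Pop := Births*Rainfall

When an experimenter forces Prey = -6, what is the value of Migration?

30

The intervention breaks the incoming arrows to Prey: Prey := Rainfall*Grass no longer applies, and Prey = -6.
Grass = 2 if Rainfall >= 0 else 7  [with Rainfall=2]  = 2
Births = -2Rainfall - 2Grass + 3  [with Rainfall=2, Grass=2]  = -5
Migration = Prey*Births  [with Prey=-6, Births=-5]  = 30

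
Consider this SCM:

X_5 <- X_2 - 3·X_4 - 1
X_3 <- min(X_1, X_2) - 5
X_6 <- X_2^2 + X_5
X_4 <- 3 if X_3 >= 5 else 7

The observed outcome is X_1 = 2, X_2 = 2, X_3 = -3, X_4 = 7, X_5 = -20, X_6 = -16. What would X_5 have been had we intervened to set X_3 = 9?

do(X_3=9) replaces the equation X_3 <- min(X_1, X_2) - 5 with the constant X_3 = 9.
X_4 = 3 if X_3 >= 5 else 7  [with X_3=9]  = 3
X_5 = X_2 - 3·X_4 - 1  [with X_2=2, X_4=3]  = -8

-8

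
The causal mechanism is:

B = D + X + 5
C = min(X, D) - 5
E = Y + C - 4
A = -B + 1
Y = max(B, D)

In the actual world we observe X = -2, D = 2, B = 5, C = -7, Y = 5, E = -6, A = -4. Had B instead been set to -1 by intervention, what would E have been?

-9

The intervention breaks the incoming arrows to B: B = D + X + 5 no longer applies, and B = -1.
C = min(X, D) - 5  [with X=-2, D=2]  = -7
Y = max(B, D)  [with B=-1, D=2]  = 2
E = Y + C - 4  [with Y=2, C=-7]  = -9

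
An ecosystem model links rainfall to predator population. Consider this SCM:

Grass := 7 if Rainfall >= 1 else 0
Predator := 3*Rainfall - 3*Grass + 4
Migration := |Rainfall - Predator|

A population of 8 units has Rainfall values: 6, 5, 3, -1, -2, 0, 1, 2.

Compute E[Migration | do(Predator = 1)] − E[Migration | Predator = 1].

-1.25

do(Predator=1) breaks Predator's dependence on Rainfall. With Predator=1 fixed, Migration across the units is 5, 4, 2, 2, 3, 1, 0, 1, mean 2.25.
Observing Predator=1 restricts to units where Predator's equation naturally yields 1: Rainfall ∈ {6, -1}. In that subpopulation Migration = 5, 2, mean 3.5.
Difference = 2.25 − 3.5 = -1.25.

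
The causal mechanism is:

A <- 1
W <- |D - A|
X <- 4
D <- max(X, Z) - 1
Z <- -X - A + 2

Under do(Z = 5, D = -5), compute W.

Setting Z = 5, D = -5 by intervention discards those variables' equations.
W = |D - A|  [with D=-5, A=1]  = 6

6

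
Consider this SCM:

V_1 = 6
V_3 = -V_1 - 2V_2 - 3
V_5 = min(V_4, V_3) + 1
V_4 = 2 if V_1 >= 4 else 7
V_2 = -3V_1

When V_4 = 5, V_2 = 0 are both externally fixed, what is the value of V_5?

-8

The joint intervention fixes V_4 = 5, V_2 = 0, removing each variable's own equation.
V_3 = -V_1 - 2V_2 - 3  [with V_1=6, V_2=0]  = -9
V_5 = min(V_4, V_3) + 1  [with V_4=5, V_3=-9]  = -8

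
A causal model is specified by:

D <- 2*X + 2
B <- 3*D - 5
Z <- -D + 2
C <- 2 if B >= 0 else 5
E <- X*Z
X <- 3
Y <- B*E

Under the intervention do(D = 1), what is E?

do(D=1) replaces the equation D <- 2*X + 2 with the constant D = 1.
Z = -D + 2  [with D=1]  = 1
E = X*Z  [with X=3, Z=1]  = 3

3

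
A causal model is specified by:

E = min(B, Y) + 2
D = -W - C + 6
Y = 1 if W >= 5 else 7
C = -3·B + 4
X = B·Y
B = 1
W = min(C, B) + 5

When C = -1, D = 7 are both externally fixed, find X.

7

Setting C = -1, D = 7 by intervention discards those variables' equations.
W = min(C, B) + 5  [with C=-1, B=1]  = 4
Y = 1 if W >= 5 else 7  [with W=4]  = 7
X = B·Y  [with B=1, Y=7]  = 7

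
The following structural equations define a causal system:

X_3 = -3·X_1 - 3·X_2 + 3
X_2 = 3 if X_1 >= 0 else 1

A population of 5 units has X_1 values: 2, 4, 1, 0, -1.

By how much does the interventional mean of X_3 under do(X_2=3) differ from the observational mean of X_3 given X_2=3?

1.65

The intervention sets X_2=3 in all 5 units regardless of X_1. Recomputing X_3 per unit gives -12, -18, -9, -6, -3; average -9.6.
Observing X_2=3 restricts to units where X_2's equation naturally yields 3: X_1 ∈ {2, 4, 1, 0}. In that subpopulation X_3 = -12, -18, -9, -6, mean -11.25.
Difference = -9.6 − (-11.25) = 1.65.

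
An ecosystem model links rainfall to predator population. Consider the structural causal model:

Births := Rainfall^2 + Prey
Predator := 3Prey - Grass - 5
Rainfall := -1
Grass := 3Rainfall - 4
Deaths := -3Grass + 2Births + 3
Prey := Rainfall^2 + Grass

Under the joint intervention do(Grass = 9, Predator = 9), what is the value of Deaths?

-2

The joint intervention fixes Grass = 9, Predator = 9, removing each variable's own equation.
Prey = Rainfall^2 + Grass  [with Rainfall=-1, Grass=9]  = 10
Births = Rainfall^2 + Prey  [with Rainfall=-1, Prey=10]  = 11
Deaths = -3Grass + 2Births + 3  [with Grass=9, Births=11]  = -2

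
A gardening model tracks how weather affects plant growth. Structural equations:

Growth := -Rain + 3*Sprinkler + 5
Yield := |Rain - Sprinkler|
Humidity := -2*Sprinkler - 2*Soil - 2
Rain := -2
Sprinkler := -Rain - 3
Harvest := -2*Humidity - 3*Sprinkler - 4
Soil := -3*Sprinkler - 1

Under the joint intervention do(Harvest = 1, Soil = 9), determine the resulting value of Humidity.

-18

Under do(Harvest = 1, Soil = 9), each intervened variable's structural equation is replaced by its fixed value.
Sprinkler = -Rain - 3  [with Rain=-2]  = -1
Humidity = -2*Sprinkler - 2*Soil - 2  [with Sprinkler=-1, Soil=9]  = -18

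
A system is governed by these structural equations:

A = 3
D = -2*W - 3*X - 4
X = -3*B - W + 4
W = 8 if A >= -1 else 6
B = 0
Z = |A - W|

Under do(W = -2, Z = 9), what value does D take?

Setting W = -2, Z = 9 by intervention discards those variables' equations.
X = -3*B - W + 4  [with B=0, W=-2]  = 6
D = -2*W - 3*X - 4  [with W=-2, X=6]  = -18

-18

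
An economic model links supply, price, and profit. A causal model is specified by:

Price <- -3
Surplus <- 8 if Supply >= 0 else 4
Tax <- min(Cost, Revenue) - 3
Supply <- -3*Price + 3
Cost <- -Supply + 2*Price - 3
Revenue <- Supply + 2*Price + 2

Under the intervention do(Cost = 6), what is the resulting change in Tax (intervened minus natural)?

27

do(Cost=6) replaces the equation Cost <- -Supply + 2*Price - 3 with the constant Cost = 6.
Supply = -3*Price + 3  [with Price=-3]  = 12
Revenue = Supply + 2*Price + 2  [with Supply=12, Price=-3]  = 8
Tax = min(Cost, Revenue) - 3  [with Cost=6, Revenue=8]  = 3
Without intervention: Supply = -3*Price + 3  [with Price=-3]  = 12; Cost = -Supply + 2*Price - 3  [with Supply=12, Price=-3]  = -21; Revenue = Supply + 2*Price + 2  [with Supply=12, Price=-3]  = 8; Tax = min(Cost, Revenue) - 3  [with Cost=-21, Revenue=8]  = -24.
Change = 3 − (-24) = 27.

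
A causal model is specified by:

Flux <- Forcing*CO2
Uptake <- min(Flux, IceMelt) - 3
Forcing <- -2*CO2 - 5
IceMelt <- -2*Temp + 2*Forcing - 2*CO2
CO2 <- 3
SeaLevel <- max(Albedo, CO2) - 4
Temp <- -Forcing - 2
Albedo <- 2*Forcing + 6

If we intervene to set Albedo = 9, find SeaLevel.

The intervention breaks the incoming arrows to Albedo: Albedo <- 2*Forcing + 6 no longer applies, and Albedo = 9.
SeaLevel = max(Albedo, CO2) - 4  [with Albedo=9, CO2=3]  = 5

5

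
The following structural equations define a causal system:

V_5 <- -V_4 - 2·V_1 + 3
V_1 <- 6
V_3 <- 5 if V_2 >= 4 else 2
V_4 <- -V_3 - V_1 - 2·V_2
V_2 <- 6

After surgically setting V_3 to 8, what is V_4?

-26

The intervention breaks the incoming arrows to V_3: V_3 <- 5 if V_2 >= 4 else 2 no longer applies, and V_3 = 8.
V_4 = -V_3 - V_1 - 2·V_2  [with V_3=8, V_1=6, V_2=6]  = -26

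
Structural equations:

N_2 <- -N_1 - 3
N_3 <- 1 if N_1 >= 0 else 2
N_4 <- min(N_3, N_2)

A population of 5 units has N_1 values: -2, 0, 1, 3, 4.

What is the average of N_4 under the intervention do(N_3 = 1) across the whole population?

Under do(N_3=1), N_3's equation is replaced by N_3=1 for every unit. Per-unit N_4: -1, -3, -4, -6, -7. Mean = -4.2.

-4.2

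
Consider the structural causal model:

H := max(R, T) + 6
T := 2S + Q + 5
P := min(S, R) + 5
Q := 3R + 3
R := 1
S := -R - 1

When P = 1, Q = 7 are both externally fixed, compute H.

14

Under do(P = 1, Q = 7), each intervened variable's structural equation is replaced by its fixed value.
S = -R - 1  [with R=1]  = -2
T = 2S + Q + 5  [with S=-2, Q=7]  = 8
H = max(R, T) + 6  [with R=1, T=8]  = 14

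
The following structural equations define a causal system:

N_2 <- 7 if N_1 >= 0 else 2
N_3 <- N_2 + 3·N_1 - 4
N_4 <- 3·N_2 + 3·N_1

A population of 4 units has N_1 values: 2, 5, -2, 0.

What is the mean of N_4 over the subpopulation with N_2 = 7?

E[N_4|N_2=7] averages over only the 3 units with N_2=7 (N_1 = 2, 5, 0): N_4 = 27, 36, 21, mean 28.

28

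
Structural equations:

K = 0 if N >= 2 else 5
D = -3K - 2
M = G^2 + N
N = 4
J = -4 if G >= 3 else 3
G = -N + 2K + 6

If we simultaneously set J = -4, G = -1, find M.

5

Setting J = -4, G = -1 by intervention discards those variables' equations.
M = G^2 + N  [with G=-1, N=4]  = 5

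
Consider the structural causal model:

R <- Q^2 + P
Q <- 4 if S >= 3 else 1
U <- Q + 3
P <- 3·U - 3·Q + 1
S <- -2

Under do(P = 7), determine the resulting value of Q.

1

The intervention breaks the incoming arrows to P: P <- 3·U - 3·Q + 1 no longer applies, and P = 7.
Since Q is not a descendant of the intervened variable, it is unaffected.
Q = 4 if S >= 3 else 1  [with S=-2]  = 1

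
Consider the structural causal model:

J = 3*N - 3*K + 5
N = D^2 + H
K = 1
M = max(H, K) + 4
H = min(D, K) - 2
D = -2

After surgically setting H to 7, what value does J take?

35

The intervention breaks the incoming arrows to H: H = min(D, K) - 2 no longer applies, and H = 7.
N = D^2 + H  [with D=-2, H=7]  = 11
J = 3*N - 3*K + 5  [with N=11, K=1]  = 35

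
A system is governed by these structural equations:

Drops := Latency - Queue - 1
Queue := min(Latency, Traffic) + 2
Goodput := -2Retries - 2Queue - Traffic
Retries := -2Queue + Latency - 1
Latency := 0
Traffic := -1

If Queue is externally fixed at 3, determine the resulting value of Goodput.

The intervention breaks the incoming arrows to Queue: Queue := min(Latency, Traffic) + 2 no longer applies, and Queue = 3.
Retries = -2Queue + Latency - 1  [with Queue=3, Latency=0]  = -7
Goodput = -2Retries - 2Queue - Traffic  [with Retries=-7, Queue=3, Traffic=-1]  = 9

9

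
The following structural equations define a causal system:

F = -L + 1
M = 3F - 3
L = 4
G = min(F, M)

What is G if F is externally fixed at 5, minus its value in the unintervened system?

17

Under do(F=5), the mechanism F = -L + 1 is discarded; F is fixed at 5.
M = 3F - 3  [with F=5]  = 12
G = min(F, M)  [with F=5, M=12]  = 5
Without intervention: F = -L + 1  [with L=4]  = -3; M = 3F - 3  [with F=-3]  = -12; G = min(F, M)  [with F=-3, M=-12]  = -12.
Change = 5 − (-12) = 17.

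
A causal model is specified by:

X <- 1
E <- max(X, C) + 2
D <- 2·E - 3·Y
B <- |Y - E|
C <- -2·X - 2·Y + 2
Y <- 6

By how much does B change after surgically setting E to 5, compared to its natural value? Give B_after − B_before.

Under do(E=5), the mechanism E <- max(X, C) + 2 is discarded; E is fixed at 5.
B = |Y - E|  [with Y=6, E=5]  = 1
Without intervention: C = -2·X - 2·Y + 2  [with X=1, Y=6]  = -12; E = max(X, C) + 2  [with X=1, C=-12]  = 3; B = |Y - E|  [with Y=6, E=3]  = 3.
Change = 1 − 3 = -2.

-2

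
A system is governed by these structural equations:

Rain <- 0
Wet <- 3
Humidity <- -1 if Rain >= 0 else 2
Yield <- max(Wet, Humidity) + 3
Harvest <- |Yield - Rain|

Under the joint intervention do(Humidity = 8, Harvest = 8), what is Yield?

The joint intervention fixes Humidity = 8, Harvest = 8, removing each variable's own equation.
Yield = max(Wet, Humidity) + 3  [with Wet=3, Humidity=8]  = 11

11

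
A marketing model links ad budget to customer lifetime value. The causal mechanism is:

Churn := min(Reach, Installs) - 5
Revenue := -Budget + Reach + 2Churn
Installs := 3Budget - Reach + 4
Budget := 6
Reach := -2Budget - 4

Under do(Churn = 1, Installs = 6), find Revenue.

The joint intervention fixes Churn = 1, Installs = 6, removing each variable's own equation.
Reach = -2Budget - 4  [with Budget=6]  = -16
Revenue = -Budget + Reach + 2Churn  [with Budget=6, Reach=-16, Churn=1]  = -20

-20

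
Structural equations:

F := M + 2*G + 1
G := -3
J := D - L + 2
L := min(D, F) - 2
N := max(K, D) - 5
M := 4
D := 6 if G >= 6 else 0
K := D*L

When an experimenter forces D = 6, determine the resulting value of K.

-18

The intervention breaks the incoming arrows to D: D := 6 if G >= 6 else 0 no longer applies, and D = 6.
F = M + 2*G + 1  [with M=4, G=-3]  = -1
L = min(D, F) - 2  [with D=6, F=-1]  = -3
K = D*L  [with D=6, L=-3]  = -18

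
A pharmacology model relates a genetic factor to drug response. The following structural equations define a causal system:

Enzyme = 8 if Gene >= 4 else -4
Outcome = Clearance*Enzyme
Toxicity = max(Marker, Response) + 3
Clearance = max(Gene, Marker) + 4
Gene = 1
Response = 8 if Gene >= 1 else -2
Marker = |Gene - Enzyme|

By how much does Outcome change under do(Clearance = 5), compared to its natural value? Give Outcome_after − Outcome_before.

16

Intervening sets Clearance = 5 and removes its equation (Clearance = max(Gene, Marker) + 4).
Enzyme = 8 if Gene >= 4 else -4  [with Gene=1]  = -4
Outcome = Clearance*Enzyme  [with Clearance=5, Enzyme=-4]  = -20
Without intervention: Enzyme = 8 if Gene >= 4 else -4  [with Gene=1]  = -4; Marker = |Gene - Enzyme|  [with Gene=1, Enzyme=-4]  = 5; Clearance = max(Gene, Marker) + 4  [with Gene=1, Marker=5]  = 9; Outcome = Clearance*Enzyme  [with Clearance=9, Enzyme=-4]  = -36.
Change = -20 − (-36) = 16.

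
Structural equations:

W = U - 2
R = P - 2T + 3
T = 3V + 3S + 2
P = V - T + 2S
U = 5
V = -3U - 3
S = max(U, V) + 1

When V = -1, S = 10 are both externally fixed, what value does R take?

-65

Under do(V = -1, S = 10), each intervened variable's structural equation is replaced by its fixed value.
T = 3V + 3S + 2  [with V=-1, S=10]  = 29
P = V - T + 2S  [with V=-1, T=29, S=10]  = -10
R = P - 2T + 3  [with P=-10, T=29]  = -65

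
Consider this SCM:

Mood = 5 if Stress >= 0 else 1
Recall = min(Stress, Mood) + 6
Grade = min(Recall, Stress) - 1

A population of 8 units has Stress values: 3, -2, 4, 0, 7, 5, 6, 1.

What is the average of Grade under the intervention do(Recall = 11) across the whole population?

2

Every unit gets Recall=11 under the intervention. Grade values become 2, -3, 3, -1, 6, 4, 5, 0; E[Grade|do(Recall=11)] = 2.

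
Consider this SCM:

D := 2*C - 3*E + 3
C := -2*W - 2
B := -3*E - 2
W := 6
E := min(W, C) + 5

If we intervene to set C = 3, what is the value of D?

Under do(C=3), the mechanism C := -2*W - 2 is discarded; C is fixed at 3.
E = min(W, C) + 5  [with W=6, C=3]  = 8
D = 2*C - 3*E + 3  [with C=3, E=8]  = -15

-15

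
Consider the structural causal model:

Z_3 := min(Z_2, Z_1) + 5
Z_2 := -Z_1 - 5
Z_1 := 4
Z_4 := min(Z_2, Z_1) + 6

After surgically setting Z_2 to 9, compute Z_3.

The intervention breaks the incoming arrows to Z_2: Z_2 := -Z_1 - 5 no longer applies, and Z_2 = 9.
Z_3 = min(Z_2, Z_1) + 5  [with Z_2=9, Z_1=4]  = 9

9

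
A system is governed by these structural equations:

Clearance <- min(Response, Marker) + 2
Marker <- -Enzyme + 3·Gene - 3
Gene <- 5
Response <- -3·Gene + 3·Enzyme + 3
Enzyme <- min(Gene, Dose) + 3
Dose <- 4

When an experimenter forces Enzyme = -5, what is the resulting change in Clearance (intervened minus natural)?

-32

The intervention breaks the incoming arrows to Enzyme: Enzyme <- min(Gene, Dose) + 3 no longer applies, and Enzyme = -5.
Marker = -Enzyme + 3·Gene - 3  [with Enzyme=-5, Gene=5]  = 17
Response = -3·Gene + 3·Enzyme + 3  [with Gene=5, Enzyme=-5]  = -27
Clearance = min(Response, Marker) + 2  [with Response=-27, Marker=17]  = -25
Without intervention: Enzyme = min(Gene, Dose) + 3  [with Gene=5, Dose=4]  = 7; Marker = -Enzyme + 3·Gene - 3  [with Enzyme=7, Gene=5]  = 5; Response = -3·Gene + 3·Enzyme + 3  [with Gene=5, Enzyme=7]  = 9; Clearance = min(Response, Marker) + 2  [with Response=9, Marker=5]  = 7.
Change = -25 − 7 = -32.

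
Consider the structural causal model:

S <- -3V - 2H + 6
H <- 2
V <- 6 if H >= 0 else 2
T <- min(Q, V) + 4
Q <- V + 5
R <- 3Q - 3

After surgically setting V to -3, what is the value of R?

do(V=-3) replaces the equation V <- 6 if H >= 0 else 2 with the constant V = -3.
Q = V + 5  [with V=-3]  = 2
R = 3Q - 3  [with Q=2]  = 3

3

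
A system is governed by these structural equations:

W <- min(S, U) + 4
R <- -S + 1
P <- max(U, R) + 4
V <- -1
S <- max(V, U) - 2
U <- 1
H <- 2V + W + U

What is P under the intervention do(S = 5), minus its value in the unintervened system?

The intervention breaks the incoming arrows to S: S <- max(V, U) - 2 no longer applies, and S = 5.
R = -S + 1  [with S=5]  = -4
P = max(U, R) + 4  [with U=1, R=-4]  = 5
Without intervention: S = max(V, U) - 2  [with V=-1, U=1]  = -1; R = -S + 1  [with S=-1]  = 2; P = max(U, R) + 4  [with U=1, R=2]  = 6.
Change = 5 − 6 = -1.

-1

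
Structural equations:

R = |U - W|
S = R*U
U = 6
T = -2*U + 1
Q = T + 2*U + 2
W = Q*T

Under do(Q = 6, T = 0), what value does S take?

36

Setting Q = 6, T = 0 by intervention discards those variables' equations.
W = Q*T  [with Q=6, T=0]  = 0
R = |U - W|  [with U=6, W=0]  = 6
S = R*U  [with R=6, U=6]  = 36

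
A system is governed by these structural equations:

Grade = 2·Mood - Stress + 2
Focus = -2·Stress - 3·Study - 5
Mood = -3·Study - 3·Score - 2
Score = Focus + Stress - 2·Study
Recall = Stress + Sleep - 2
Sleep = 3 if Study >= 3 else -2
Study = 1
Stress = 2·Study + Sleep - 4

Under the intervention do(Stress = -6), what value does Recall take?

The intervention breaks the incoming arrows to Stress: Stress = 2·Study + Sleep - 4 no longer applies, and Stress = -6.
Sleep = 3 if Study >= 3 else -2  [with Study=1]  = -2
Recall = Stress + Sleep - 2  [with Stress=-6, Sleep=-2]  = -10

-10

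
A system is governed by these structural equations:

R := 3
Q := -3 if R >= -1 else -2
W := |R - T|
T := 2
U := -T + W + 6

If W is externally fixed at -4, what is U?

The intervention breaks the incoming arrows to W: W := |R - T| no longer applies, and W = -4.
U = -T + W + 6  [with T=2, W=-4]  = 0

0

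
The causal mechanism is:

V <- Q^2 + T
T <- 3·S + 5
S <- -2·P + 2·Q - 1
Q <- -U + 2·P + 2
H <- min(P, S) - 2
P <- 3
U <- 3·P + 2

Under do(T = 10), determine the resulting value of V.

19

The intervention breaks the incoming arrows to T: T <- 3·S + 5 no longer applies, and T = 10.
U = 3·P + 2  [with P=3]  = 11
Q = -U + 2·P + 2  [with U=11, P=3]  = -3
V = Q^2 + T  [with Q=-3, T=10]  = 19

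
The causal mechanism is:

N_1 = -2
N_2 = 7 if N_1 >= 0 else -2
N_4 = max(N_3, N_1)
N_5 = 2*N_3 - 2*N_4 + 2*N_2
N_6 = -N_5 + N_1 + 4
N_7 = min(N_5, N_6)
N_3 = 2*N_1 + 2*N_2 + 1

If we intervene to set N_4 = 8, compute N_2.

The intervention breaks the incoming arrows to N_4: N_4 = max(N_3, N_1) no longer applies, and N_4 = 8.
Since N_2 is not a descendant of the intervened variable, it is unaffected.
N_2 = 7 if N_1 >= 0 else -2  [with N_1=-2]  = -2

-2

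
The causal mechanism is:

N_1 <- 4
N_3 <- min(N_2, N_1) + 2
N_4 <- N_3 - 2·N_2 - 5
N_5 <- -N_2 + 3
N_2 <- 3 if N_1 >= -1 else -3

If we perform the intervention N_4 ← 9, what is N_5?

0

Intervening sets N_4 = 9 and removes its equation (N_4 <- N_3 - 2·N_2 - 5).
No directed path runs from N_4 to N_5, so N_5 keeps its natural value.
N_2 = 3 if N_1 >= -1 else -3  [with N_1=4]  = 3
N_5 = -N_2 + 3  [with N_2=3]  = 0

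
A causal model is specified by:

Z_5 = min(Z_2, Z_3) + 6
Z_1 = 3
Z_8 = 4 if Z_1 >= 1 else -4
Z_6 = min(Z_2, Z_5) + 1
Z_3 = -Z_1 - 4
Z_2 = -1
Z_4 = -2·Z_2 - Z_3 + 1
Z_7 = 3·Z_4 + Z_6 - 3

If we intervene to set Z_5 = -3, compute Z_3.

do(Z_5=-3) replaces the equation Z_5 = min(Z_2, Z_3) + 6 with the constant Z_5 = -3.
Z_3 is not downstream of the intervention, so its value is determined by the original equations.
Z_3 = -Z_1 - 4  [with Z_1=3]  = -7

-7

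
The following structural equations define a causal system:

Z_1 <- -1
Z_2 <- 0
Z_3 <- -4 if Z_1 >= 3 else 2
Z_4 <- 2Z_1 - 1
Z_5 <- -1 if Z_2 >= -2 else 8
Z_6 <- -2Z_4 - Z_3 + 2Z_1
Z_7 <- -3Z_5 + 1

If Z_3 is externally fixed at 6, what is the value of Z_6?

-2

The intervention breaks the incoming arrows to Z_3: Z_3 <- -4 if Z_1 >= 3 else 2 no longer applies, and Z_3 = 6.
Z_4 = 2Z_1 - 1  [with Z_1=-1]  = -3
Z_6 = -2Z_4 - Z_3 + 2Z_1  [with Z_4=-3, Z_3=6, Z_1=-1]  = -2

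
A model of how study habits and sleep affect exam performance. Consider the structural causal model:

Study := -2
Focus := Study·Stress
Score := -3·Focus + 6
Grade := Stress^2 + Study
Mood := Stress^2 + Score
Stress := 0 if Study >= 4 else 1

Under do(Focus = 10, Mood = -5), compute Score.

The joint intervention fixes Focus = 10, Mood = -5, removing each variable's own equation.
Score = -3·Focus + 6  [with Focus=10]  = -24

-24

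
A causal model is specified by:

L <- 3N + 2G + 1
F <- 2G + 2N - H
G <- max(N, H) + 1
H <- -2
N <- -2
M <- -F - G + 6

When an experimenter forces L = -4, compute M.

do(L=-4) replaces the equation L <- 3N + 2G + 1 with the constant L = -4.
Since M is not a descendant of the intervened variable, it is unaffected.
G = max(N, H) + 1  [with N=-2, H=-2]  = -1
F = 2G + 2N - H  [with G=-1, N=-2, H=-2]  = -4
M = -F - G + 6  [with F=-4, G=-1]  = 11

11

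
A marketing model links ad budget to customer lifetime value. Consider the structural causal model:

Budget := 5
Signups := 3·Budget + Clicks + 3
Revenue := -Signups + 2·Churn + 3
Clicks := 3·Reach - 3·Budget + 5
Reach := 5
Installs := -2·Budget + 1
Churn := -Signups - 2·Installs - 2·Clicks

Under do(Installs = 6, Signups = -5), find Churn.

The joint intervention fixes Installs = 6, Signups = -5, removing each variable's own equation.
Clicks = 3·Reach - 3·Budget + 5  [with Reach=5, Budget=5]  = 5
Churn = -Signups - 2·Installs - 2·Clicks  [with Signups=-5, Installs=6, Clicks=5]  = -17

-17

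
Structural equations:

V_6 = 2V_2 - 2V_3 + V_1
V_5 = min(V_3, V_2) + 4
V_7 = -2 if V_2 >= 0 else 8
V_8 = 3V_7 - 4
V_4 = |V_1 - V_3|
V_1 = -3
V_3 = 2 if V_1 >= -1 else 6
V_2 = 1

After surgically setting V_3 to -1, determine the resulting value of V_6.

1

The intervention breaks the incoming arrows to V_3: V_3 = 2 if V_1 >= -1 else 6 no longer applies, and V_3 = -1.
V_6 = 2V_2 - 2V_3 + V_1  [with V_2=1, V_3=-1, V_1=-3]  = 1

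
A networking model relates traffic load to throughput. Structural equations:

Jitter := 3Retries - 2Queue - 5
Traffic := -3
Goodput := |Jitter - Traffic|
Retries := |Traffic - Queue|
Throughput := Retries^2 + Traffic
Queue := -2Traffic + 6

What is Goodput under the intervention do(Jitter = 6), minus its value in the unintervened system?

Under do(Jitter=6), the mechanism Jitter := 3Retries - 2Queue - 5 is discarded; Jitter is fixed at 6.
Goodput = |Jitter - Traffic|  [with Jitter=6, Traffic=-3]  = 9
Without intervention: Queue = -2Traffic + 6  [with Traffic=-3]  = 12; Retries = |Traffic - Queue|  [with Traffic=-3, Queue=12]  = 15; Jitter = 3Retries - 2Queue - 5  [with Retries=15, Queue=12]  = 16; Goodput = |Jitter - Traffic|  [with Jitter=16, Traffic=-3]  = 19.
Change = 9 − 19 = -10.

-10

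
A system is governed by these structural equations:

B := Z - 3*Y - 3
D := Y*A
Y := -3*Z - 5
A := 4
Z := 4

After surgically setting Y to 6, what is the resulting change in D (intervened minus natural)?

The intervention breaks the incoming arrows to Y: Y := -3*Z - 5 no longer applies, and Y = 6.
D = Y*A  [with Y=6, A=4]  = 24
Without intervention: Y = -3*Z - 5  [with Z=4]  = -17; D = Y*A  [with Y=-17, A=4]  = -68.
Change = 24 − (-68) = 92.

92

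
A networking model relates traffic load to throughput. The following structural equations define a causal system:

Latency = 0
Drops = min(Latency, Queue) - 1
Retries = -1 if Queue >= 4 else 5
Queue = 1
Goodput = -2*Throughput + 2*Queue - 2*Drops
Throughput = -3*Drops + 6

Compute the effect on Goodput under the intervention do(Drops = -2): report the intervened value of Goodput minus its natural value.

The intervention breaks the incoming arrows to Drops: Drops = min(Latency, Queue) - 1 no longer applies, and Drops = -2.
Throughput = -3*Drops + 6  [with Drops=-2]  = 12
Goodput = -2*Throughput + 2*Queue - 2*Drops  [with Throughput=12, Queue=1, Drops=-2]  = -18
Without intervention: Drops = min(Latency, Queue) - 1  [with Latency=0, Queue=1]  = -1; Throughput = -3*Drops + 6  [with Drops=-1]  = 9; Goodput = -2*Throughput + 2*Queue - 2*Drops  [with Throughput=9, Queue=1, Drops=-1]  = -14.
Change = -18 − (-14) = -4.

-4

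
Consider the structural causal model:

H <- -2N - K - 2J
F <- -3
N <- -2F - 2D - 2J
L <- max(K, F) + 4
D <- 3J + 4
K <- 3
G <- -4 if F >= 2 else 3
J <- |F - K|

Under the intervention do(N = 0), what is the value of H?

-15

Intervening sets N = 0 and removes its equation (N <- -2F - 2D - 2J).
J = |F - K|  [with F=-3, K=3]  = 6
H = -2N - K - 2J  [with N=0, K=3, J=6]  = -15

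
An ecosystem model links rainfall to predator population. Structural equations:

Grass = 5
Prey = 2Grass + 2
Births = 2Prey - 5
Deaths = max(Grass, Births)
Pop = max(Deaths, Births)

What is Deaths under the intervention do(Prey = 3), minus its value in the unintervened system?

-14

Under do(Prey=3), the mechanism Prey = 2Grass + 2 is discarded; Prey is fixed at 3.
Births = 2Prey - 5  [with Prey=3]  = 1
Deaths = max(Grass, Births)  [with Grass=5, Births=1]  = 5
Without intervention: Prey = 2Grass + 2  [with Grass=5]  = 12; Births = 2Prey - 5  [with Prey=12]  = 19; Deaths = max(Grass, Births)  [with Grass=5, Births=19]  = 19.
Change = 5 − 19 = -14.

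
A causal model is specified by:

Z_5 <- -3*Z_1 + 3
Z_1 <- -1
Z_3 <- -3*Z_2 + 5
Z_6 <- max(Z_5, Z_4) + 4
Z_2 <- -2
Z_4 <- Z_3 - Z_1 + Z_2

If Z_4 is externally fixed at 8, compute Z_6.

Under do(Z_4=8), the mechanism Z_4 <- Z_3 - Z_1 + Z_2 is discarded; Z_4 is fixed at 8.
Z_5 = -3*Z_1 + 3  [with Z_1=-1]  = 6
Z_6 = max(Z_5, Z_4) + 4  [with Z_5=6, Z_4=8]  = 12

12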